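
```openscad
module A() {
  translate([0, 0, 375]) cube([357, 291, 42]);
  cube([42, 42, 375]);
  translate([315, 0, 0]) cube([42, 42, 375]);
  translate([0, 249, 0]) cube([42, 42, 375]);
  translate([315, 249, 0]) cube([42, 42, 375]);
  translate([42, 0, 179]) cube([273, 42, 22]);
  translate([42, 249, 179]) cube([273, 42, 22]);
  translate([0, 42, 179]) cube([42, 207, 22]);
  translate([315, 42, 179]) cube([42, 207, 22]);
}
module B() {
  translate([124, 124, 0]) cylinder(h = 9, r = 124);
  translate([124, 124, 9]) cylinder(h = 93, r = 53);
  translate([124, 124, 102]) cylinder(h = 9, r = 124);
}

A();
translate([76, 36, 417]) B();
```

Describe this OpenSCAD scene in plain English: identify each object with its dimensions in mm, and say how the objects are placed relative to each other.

A is a four-legged stool. The seat is a 357×291×42 mm slab whose top surface is at z = 417 mm; four square legs, each 42×42 mm in cross-section, run from the floor (z = 0) to the underside of the seat, each flush with a corner of the seat. Four stretchers, 42 mm wide and 22 mm tall, connect adjacent legs with their undersides at z = 179 mm, each running between the inner faces of the legs it joins and aligned with the legs' outer faces on the other axis.

B is a spool: two coaxial disc flanges of radius 124 mm and thickness 9 mm, joined by a core cylinder of radius 53 mm and height 93 mm. The lower flange rests on z = 0 and the three cylinders share a vertical axis.

The spool is on top of the stool.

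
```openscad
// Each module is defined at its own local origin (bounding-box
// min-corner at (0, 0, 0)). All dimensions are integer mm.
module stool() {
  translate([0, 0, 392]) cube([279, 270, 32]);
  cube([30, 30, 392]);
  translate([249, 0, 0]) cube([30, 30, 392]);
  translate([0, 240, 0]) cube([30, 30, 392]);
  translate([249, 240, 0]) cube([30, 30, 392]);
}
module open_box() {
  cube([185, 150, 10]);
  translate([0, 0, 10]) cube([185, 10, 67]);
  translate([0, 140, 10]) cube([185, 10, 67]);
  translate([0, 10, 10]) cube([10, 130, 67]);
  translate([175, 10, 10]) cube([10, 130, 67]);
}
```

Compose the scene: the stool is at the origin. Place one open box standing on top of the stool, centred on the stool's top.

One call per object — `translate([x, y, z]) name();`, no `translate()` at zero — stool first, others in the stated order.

stool();
translate([47, 60, 424]) open_box();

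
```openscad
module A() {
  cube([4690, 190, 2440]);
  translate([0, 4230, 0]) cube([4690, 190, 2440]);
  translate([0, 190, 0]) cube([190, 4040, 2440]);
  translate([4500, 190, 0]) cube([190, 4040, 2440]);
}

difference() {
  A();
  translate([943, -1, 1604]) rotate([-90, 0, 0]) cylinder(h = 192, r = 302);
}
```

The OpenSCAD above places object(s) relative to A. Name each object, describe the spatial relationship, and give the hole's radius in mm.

A is a house frame. The house frame has a circular hole through its front wall. The hole's radius is 302 mm.

The subtracted cylinder has r = 302 mm.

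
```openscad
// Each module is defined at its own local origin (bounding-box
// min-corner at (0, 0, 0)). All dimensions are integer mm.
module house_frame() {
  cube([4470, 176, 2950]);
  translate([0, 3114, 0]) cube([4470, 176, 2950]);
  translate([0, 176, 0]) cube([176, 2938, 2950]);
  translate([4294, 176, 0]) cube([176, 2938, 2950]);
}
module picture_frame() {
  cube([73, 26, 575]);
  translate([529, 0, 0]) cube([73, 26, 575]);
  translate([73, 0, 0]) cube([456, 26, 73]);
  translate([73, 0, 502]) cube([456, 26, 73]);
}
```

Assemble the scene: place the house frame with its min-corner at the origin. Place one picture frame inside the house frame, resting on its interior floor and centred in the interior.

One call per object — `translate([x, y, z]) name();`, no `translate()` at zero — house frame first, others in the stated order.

house_frame();
translate([1934, 1632, 0]) picture_frame();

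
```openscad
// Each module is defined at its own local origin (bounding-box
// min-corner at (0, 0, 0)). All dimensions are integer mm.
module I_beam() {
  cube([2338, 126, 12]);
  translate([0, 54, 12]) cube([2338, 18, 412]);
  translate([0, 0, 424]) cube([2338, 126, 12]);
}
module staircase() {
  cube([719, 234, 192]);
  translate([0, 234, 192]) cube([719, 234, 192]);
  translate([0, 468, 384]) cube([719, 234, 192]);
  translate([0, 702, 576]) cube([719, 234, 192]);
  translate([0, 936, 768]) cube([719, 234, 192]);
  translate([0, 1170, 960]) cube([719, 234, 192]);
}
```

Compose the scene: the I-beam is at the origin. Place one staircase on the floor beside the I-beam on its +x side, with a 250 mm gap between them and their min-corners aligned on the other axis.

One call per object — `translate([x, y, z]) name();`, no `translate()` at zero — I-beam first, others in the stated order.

I_beam();
translate([2588, 0, 0]) staircase();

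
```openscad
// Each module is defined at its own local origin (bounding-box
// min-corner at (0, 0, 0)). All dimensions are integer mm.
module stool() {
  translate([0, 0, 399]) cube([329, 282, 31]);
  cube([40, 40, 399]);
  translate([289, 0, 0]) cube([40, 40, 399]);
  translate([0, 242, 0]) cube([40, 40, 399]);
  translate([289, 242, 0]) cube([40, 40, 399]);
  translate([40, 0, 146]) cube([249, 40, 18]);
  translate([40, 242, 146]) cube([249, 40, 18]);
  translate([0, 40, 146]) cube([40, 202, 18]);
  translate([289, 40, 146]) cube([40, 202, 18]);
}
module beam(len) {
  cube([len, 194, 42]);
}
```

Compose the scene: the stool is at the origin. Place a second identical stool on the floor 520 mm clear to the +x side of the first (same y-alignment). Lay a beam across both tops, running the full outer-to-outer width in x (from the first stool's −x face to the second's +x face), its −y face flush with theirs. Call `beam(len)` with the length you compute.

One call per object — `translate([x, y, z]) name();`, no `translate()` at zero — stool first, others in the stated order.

stool();
translate([849, 0, 0]) stool();
translate([0, 0, 430]) beam(1178);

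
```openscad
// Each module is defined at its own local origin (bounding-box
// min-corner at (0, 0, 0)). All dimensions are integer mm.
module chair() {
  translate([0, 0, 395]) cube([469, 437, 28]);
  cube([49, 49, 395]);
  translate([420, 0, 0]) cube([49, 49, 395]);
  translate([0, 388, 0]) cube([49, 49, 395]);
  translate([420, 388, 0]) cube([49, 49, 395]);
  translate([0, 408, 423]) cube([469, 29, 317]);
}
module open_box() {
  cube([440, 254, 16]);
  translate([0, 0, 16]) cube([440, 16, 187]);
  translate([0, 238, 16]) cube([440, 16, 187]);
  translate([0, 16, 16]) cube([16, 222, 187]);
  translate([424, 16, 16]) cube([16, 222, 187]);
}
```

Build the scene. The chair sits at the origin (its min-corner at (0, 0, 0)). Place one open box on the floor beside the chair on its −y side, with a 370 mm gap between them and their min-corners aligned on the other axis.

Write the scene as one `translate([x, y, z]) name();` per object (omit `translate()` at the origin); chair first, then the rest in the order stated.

chair();
translate([0, -624, 0]) open_box();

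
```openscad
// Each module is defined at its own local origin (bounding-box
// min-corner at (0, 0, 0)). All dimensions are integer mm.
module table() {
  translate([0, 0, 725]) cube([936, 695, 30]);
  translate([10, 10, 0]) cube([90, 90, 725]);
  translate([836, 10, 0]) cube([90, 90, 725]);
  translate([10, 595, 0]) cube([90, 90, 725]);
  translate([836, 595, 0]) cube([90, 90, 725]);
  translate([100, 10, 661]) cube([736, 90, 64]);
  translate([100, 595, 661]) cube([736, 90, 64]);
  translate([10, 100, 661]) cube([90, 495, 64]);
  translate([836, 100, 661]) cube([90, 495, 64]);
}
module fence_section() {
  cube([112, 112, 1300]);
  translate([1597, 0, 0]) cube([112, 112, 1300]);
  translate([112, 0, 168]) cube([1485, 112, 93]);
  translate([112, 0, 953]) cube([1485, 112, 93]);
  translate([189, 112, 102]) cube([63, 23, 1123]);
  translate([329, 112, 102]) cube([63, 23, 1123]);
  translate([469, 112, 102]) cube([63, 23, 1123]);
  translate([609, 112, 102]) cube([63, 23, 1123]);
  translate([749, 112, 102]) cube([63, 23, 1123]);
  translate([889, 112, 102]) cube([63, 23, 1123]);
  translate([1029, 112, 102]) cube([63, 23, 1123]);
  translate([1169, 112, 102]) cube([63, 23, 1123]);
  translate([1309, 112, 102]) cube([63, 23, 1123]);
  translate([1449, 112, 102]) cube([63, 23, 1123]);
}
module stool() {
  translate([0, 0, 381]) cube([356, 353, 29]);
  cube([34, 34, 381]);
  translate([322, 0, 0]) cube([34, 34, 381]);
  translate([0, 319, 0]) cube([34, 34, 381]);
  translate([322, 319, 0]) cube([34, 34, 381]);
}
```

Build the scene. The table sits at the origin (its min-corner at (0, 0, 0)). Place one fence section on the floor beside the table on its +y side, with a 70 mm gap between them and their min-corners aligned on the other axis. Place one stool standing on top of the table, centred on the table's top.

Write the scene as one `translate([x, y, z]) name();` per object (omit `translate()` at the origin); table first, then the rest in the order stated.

table();
translate([0, 765, 0]) fence_section();
translate([290, 171, 755]) stool();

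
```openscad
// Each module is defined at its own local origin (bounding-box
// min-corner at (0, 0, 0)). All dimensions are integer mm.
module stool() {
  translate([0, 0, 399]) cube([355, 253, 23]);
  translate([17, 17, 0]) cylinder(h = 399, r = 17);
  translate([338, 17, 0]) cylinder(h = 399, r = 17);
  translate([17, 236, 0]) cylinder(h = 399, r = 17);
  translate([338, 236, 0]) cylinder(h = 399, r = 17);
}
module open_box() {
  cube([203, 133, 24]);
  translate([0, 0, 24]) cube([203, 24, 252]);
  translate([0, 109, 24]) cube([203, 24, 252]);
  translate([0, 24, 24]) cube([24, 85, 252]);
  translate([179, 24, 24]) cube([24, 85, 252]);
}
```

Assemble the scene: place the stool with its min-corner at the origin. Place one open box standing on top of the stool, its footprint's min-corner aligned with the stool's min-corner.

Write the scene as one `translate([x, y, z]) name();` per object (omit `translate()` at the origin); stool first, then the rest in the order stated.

stool();
translate([0, 0, 422]) open_box();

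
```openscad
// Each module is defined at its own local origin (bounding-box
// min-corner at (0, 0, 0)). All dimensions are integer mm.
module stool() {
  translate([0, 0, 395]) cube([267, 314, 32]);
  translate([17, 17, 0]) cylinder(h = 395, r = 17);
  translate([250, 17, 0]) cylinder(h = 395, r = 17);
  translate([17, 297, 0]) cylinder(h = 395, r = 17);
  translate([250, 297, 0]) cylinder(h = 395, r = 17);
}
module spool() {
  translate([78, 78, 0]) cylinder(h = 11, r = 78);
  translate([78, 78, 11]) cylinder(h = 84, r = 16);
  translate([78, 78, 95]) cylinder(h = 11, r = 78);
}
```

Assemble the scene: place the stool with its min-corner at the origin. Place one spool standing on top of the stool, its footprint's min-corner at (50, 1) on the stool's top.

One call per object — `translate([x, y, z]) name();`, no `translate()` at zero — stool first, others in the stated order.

stool();
translate([50, 1, 427]) spool();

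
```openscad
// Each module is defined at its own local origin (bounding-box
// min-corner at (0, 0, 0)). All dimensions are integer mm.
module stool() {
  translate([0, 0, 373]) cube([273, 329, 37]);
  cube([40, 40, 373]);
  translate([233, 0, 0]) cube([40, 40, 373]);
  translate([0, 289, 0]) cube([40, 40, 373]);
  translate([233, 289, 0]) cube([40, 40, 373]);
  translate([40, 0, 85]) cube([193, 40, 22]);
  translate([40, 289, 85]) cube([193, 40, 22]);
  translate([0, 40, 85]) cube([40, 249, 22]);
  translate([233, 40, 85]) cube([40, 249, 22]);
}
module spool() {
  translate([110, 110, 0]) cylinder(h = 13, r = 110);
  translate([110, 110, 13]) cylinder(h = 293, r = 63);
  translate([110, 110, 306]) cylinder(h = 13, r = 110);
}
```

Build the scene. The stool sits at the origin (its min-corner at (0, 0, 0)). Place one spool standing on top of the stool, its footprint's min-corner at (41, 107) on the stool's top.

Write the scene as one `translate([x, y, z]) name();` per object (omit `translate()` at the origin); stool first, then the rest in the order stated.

stool();
translate([41, 107, 410]) spool();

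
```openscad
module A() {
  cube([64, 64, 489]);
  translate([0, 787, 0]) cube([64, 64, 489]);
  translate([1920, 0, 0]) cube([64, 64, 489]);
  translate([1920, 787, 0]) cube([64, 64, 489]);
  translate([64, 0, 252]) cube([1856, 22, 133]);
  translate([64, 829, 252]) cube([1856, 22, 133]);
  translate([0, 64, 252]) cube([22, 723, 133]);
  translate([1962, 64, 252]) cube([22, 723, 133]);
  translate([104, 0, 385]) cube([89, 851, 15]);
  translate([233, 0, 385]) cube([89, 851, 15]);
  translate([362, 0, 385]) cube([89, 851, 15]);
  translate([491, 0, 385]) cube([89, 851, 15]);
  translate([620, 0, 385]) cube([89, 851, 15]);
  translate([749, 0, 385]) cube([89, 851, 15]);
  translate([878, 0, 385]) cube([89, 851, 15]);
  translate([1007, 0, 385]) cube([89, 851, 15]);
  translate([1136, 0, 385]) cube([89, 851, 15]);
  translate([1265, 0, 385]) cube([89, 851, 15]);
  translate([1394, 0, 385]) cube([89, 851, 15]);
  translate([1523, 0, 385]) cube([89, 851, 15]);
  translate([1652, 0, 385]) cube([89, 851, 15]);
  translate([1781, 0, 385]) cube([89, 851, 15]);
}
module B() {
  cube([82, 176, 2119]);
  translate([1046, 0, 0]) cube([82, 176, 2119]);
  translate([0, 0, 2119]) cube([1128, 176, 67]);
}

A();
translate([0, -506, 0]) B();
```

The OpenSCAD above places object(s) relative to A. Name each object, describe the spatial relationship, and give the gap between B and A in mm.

A is a bed frame. B is a door frame. The door frame is on the floor beside the bed frame on its −y side. The gap between the door frame and the bed frame is 330 mm.

The door frame's nearest face is 330 mm from the bed frame's −y face.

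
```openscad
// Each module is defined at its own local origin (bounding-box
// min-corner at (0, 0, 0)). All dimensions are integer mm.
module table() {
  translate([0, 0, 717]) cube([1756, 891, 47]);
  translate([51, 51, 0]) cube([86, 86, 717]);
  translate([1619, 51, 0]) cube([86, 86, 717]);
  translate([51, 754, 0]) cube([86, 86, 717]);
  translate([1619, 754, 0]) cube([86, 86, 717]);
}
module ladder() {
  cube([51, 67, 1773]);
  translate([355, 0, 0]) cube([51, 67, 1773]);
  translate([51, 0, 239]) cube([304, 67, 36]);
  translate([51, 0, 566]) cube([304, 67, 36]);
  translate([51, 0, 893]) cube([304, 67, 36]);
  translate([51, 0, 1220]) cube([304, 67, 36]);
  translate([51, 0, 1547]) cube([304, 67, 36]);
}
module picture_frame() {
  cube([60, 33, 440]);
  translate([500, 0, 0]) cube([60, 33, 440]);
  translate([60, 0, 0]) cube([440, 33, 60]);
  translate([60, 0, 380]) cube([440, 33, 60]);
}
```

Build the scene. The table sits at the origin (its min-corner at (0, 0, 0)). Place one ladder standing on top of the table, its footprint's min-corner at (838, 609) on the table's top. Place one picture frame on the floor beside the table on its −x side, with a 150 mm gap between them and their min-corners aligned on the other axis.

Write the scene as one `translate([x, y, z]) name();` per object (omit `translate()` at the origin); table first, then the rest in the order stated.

table();
translate([838, 609, 764]) ladder();
translate([-710, 0, 0]) picture_frame();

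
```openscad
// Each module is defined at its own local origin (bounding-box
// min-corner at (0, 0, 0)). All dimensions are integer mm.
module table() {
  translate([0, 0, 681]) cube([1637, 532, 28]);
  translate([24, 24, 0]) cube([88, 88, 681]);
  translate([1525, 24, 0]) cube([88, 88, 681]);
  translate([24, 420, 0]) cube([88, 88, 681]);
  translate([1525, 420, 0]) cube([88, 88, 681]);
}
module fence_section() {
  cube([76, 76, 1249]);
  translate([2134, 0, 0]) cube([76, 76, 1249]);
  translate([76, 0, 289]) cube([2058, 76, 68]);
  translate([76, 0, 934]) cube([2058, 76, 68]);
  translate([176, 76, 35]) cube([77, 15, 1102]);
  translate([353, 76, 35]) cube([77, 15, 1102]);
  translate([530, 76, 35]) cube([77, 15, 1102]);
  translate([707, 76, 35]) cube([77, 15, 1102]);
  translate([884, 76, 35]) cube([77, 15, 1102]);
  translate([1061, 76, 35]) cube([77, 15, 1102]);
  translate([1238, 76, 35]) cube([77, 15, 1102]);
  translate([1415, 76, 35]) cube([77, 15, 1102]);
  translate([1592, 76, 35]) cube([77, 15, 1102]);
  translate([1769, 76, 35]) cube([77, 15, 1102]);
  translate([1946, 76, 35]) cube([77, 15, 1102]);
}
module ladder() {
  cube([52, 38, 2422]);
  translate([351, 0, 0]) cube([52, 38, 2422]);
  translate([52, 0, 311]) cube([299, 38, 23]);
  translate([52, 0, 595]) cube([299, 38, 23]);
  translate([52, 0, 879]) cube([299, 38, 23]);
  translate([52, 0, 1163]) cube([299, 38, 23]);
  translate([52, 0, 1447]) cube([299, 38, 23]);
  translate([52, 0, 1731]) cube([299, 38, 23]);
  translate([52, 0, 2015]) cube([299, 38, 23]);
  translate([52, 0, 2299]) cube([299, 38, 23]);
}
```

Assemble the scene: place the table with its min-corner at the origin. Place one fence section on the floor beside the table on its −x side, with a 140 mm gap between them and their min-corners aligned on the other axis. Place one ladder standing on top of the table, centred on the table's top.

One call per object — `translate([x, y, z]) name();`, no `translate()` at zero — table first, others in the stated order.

table();
translate([-2350, 0, 0]) fence_section();
translate([617, 247, 709]) ladder();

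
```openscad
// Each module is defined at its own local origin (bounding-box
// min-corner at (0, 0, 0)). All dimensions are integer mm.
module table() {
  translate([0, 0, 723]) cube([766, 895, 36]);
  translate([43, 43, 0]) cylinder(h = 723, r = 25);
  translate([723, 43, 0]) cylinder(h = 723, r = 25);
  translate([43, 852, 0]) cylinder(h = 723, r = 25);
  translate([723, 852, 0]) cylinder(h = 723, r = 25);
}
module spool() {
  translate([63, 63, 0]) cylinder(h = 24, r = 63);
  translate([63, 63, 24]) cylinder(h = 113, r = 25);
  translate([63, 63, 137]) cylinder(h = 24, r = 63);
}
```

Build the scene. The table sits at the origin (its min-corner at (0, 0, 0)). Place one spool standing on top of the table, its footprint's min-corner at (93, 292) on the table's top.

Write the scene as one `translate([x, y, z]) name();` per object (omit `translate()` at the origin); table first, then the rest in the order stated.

table();
translate([93, 292, 759]) spool();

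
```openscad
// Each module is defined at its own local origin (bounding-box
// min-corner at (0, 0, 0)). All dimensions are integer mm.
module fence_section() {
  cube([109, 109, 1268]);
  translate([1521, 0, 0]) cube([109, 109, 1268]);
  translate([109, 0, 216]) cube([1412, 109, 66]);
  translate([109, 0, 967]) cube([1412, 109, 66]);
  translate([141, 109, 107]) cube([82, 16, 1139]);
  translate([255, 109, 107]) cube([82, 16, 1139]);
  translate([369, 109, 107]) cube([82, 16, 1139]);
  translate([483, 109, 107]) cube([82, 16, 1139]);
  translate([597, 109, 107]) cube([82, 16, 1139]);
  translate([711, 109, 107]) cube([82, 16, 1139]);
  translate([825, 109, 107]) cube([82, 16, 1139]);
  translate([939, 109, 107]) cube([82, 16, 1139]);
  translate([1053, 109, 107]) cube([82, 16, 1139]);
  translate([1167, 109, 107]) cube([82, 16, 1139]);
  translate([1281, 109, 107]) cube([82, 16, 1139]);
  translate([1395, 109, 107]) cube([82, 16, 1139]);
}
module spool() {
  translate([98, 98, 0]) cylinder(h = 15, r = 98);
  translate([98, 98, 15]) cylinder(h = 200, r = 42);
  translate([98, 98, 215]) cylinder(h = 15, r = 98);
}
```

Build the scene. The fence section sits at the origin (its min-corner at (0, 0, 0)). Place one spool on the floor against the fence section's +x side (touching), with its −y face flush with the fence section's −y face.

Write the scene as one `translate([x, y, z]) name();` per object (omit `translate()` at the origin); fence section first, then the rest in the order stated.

fence_section();
translate([1630, 0, 0]) spool();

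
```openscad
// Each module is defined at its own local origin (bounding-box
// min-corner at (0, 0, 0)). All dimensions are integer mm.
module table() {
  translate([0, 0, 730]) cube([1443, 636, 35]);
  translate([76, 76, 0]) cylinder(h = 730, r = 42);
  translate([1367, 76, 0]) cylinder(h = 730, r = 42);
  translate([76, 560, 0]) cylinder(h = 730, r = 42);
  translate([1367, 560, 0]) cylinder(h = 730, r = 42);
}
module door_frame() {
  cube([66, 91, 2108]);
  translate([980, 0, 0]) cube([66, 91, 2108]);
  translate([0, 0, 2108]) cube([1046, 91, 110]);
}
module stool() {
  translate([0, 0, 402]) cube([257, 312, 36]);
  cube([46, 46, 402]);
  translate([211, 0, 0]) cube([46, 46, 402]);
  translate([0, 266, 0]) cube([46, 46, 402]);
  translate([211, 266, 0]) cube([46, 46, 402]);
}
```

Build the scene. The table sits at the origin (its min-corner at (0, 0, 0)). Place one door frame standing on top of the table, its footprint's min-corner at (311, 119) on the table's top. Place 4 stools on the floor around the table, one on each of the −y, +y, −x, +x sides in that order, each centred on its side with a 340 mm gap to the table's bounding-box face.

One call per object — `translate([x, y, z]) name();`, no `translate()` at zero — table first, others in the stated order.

table();
translate([311, 119, 765]) door_frame();
translate([593, -652, 0]) stool();
translate([593, 976, 0]) stool();
translate([-597, 162, 0]) stool();
translate([1783, 162, 0]) stool();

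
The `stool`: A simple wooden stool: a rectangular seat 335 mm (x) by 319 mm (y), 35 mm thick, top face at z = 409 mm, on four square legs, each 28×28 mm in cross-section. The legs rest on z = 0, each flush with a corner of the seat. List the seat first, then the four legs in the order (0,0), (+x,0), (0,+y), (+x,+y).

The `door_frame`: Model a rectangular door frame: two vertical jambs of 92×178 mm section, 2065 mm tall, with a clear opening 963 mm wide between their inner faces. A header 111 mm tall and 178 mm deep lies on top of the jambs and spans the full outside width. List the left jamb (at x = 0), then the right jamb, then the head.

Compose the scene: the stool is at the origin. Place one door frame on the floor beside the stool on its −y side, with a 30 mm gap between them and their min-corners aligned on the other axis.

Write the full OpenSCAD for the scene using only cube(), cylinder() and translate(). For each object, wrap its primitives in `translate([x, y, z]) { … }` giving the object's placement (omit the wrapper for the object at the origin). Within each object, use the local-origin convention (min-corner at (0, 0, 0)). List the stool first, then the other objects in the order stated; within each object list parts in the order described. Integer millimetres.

translate([0, 0, 374]) cube([335, 319, 35]);
cube([28, 28, 374]);
translate([307, 0, 0]) cube([28, 28, 374]);
translate([0, 291, 0]) cube([28, 28, 374]);
translate([307, 291, 0]) cube([28, 28, 374]);
translate([0, -208, 0]) {
  cube([92, 178, 2065]);
  translate([1055, 0, 0]) cube([92, 178, 2065]);
  translate([0, 0, 2065]) cube([1147, 178, 111]);
}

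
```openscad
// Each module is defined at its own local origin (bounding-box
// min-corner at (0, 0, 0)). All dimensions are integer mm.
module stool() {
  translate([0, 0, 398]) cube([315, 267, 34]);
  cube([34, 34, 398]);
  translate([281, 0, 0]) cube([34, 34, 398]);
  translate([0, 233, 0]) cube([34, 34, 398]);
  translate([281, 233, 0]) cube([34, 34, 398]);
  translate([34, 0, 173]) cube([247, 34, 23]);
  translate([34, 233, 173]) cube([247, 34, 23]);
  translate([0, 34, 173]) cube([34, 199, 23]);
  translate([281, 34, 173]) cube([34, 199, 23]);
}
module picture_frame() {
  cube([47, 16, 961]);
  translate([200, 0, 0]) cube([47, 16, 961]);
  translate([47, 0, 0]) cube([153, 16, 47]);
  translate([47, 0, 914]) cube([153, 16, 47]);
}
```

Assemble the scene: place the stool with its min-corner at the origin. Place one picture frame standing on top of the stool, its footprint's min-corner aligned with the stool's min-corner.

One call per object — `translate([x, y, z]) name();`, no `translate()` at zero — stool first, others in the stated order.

stool();
translate([0, 0, 432]) picture_frame();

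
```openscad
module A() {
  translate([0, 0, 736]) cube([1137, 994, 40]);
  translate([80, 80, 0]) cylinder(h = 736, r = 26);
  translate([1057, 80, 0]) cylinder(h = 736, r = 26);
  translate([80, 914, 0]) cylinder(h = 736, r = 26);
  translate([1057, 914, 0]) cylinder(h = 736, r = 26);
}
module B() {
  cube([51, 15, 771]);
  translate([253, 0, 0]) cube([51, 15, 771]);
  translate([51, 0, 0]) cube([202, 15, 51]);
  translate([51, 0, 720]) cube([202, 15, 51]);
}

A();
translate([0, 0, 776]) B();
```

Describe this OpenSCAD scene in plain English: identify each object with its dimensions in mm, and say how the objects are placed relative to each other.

A is a table: top 1137 mm (x) × 994 mm (y), 40 mm thick, upper face at z = 776 mm, on four round legs of 52 mm diameter, each leg's bounding box inset 54 mm from the nearest pair of top edges, running from z = 0 to the bottom of the top.

B is a picture frame with a 202×669 mm rectangular opening (x by z) and a uniform 51 mm border on every side. Frame depth is 15 mm along y. It is built from two vertical stiles running the full outside height and two horizontal rails spanning the gap between the stiles.

The picture frame is on top of the table.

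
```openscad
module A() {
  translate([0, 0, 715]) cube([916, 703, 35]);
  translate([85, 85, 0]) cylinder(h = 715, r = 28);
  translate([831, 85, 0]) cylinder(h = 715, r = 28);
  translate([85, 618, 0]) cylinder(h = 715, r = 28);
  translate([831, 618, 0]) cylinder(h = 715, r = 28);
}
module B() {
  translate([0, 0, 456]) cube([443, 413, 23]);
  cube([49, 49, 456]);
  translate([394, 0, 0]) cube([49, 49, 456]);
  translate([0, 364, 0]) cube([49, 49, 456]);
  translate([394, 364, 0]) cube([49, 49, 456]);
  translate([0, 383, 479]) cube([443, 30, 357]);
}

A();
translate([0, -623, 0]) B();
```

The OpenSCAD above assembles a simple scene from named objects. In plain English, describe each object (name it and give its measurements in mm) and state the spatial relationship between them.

A is a rectangular dining table. The top is 916×703×35 mm with its upper surface at z = 750 mm. It stands on four round legs of 56 mm diameter, each leg's bounding box inset 57 mm from the nearest pair of top edges, running from the floor to the underside of the top.

B is a chair. The seat is a 443×413×23 mm slab with its top at z = 479 mm, on four 49×49 mm corner legs (flush with the seat edges, standing on z = 0). A flat backrest 30 mm thick, 357 mm tall, spans the full seat width and rises from the seat top along its +y edge, rear face flush with the rear of the seat.

The chair is on the floor beside the table on its −y side.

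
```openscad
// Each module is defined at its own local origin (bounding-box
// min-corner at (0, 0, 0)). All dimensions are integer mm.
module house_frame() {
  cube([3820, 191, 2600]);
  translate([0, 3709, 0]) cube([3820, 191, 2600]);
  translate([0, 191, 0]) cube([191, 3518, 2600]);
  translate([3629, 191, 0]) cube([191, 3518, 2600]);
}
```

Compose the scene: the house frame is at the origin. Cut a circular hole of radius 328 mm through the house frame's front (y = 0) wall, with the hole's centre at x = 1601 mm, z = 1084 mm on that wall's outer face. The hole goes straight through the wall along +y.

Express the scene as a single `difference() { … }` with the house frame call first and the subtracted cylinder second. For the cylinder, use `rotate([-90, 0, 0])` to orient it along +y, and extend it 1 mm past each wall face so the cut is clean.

difference() {
  house_frame();
  translate([1601, -1, 1084]) rotate([-90, 0, 0]) cylinder(h = 193, r = 328);
}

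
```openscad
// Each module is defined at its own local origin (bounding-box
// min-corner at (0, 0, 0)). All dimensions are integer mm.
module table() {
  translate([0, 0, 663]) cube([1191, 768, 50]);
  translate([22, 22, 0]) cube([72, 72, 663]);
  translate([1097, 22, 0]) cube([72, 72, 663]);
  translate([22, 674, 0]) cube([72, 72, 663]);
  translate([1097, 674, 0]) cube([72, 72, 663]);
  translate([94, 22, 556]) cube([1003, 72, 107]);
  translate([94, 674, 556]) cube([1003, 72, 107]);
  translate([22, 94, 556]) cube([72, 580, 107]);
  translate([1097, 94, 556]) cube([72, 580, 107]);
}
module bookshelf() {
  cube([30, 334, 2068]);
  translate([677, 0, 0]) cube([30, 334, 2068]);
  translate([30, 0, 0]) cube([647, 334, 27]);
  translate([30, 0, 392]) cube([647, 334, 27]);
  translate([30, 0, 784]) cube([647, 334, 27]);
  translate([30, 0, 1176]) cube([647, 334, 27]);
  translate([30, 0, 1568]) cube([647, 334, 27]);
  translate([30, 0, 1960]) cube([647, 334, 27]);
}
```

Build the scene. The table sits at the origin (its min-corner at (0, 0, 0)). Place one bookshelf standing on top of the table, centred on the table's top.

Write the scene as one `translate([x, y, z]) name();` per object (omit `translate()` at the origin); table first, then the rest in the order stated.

table();
translate([242, 217, 713]) bookshelf();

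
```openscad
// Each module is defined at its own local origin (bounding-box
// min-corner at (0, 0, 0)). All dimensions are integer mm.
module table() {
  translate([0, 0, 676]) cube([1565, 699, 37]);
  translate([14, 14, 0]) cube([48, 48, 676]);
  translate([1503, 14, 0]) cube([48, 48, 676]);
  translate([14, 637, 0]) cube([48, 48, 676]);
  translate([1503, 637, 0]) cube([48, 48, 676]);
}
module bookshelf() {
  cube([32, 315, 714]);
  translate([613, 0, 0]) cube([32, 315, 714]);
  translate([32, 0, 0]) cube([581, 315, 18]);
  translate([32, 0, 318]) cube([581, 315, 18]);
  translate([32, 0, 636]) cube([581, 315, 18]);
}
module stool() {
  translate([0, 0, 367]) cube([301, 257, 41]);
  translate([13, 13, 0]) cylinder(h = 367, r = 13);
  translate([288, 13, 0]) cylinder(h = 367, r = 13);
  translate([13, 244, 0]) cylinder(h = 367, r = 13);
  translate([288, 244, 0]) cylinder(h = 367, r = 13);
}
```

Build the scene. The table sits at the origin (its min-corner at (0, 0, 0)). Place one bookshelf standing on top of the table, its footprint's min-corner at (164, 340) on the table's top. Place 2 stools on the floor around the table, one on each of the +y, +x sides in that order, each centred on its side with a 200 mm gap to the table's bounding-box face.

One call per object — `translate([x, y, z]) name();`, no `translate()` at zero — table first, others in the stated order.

table();
translate([164, 340, 713]) bookshelf();
translate([632, 899, 0]) stool();
translate([1765, 221, 0]) stool();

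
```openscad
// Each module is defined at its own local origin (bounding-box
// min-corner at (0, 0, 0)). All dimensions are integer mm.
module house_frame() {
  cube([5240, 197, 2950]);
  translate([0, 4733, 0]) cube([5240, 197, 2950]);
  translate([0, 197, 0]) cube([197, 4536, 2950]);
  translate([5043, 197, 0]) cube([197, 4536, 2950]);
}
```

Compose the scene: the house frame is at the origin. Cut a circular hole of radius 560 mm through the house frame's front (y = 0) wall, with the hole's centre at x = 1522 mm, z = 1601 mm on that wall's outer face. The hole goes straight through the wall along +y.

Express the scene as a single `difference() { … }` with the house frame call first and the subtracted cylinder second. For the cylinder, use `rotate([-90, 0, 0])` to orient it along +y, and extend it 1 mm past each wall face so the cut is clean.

difference() {
  house_frame();
  translate([1522, -1, 1601]) rotate([-90, 0, 0]) cylinder(h = 199, r = 560);
}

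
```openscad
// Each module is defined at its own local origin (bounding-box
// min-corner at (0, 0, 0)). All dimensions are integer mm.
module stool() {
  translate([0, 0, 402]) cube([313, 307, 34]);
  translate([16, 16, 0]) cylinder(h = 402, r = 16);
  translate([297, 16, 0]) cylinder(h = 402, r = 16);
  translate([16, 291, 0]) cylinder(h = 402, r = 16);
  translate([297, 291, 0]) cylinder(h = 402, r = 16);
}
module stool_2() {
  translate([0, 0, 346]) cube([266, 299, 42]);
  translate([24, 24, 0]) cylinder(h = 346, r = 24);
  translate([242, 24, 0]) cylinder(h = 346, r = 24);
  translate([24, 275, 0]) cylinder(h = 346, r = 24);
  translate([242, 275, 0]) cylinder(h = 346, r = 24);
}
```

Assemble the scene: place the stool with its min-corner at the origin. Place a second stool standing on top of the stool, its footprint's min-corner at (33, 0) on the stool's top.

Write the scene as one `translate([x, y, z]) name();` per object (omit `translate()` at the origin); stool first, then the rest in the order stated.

stool();
translate([33, 0, 436]) stool_2();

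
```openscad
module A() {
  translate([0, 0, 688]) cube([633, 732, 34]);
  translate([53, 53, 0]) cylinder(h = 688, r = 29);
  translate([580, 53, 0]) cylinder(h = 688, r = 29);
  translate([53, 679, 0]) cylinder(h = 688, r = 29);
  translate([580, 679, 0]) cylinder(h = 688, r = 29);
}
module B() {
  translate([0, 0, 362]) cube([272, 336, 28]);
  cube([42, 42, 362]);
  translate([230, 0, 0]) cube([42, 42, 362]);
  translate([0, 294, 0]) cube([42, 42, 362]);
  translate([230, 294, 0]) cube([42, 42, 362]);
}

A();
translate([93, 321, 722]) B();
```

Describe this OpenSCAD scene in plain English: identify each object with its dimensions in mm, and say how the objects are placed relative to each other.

A is a rectangular dining table. The top is 633×732×34 mm with its upper surface at z = 722 mm. It stands on four round legs of 58 mm diameter, each leg's bounding box inset 24 mm from the nearest pair of top edges, running from the floor to the underside of the top.

B is a four-legged stool. The seat is 272×336 mm, 28 mm thick, top at z = 390 mm. It stands on four square legs, each 42×42 mm in cross-section, from z = 0 to the seat underside, each flush with a corner of the seat.

The stool is on top of the table.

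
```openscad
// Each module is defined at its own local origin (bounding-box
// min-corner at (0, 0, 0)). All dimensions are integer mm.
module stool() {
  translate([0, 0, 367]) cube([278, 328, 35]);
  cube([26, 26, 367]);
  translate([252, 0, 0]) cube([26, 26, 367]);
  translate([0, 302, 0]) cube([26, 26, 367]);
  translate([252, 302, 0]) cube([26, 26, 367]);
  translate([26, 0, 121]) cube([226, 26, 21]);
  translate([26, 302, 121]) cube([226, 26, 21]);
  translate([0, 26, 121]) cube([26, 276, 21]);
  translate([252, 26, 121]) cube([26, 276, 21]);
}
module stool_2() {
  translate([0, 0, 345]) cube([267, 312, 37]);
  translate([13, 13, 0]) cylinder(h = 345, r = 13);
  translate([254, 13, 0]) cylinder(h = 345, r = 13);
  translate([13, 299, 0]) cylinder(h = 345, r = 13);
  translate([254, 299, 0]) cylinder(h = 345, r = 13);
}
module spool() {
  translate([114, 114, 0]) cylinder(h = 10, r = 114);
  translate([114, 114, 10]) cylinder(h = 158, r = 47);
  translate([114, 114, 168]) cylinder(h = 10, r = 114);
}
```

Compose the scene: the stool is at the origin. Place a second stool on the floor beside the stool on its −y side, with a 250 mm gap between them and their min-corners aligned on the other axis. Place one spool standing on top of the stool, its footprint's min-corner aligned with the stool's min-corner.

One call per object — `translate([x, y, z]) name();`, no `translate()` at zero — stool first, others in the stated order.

stool();
translate([0, -562, 0]) stool_2();
translate([0, 0, 402]) spool();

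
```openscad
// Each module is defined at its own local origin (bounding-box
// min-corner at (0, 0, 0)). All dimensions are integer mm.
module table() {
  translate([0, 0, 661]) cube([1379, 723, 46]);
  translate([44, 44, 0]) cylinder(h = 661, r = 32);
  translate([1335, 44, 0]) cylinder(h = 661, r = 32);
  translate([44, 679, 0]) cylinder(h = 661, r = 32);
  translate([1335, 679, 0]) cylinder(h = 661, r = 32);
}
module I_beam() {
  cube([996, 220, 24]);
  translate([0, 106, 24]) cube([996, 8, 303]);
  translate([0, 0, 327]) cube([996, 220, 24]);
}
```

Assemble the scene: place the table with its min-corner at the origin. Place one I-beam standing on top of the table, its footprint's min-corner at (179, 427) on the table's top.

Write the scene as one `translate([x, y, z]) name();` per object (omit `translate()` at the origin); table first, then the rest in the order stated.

table();
translate([179, 427, 707]) I_beam();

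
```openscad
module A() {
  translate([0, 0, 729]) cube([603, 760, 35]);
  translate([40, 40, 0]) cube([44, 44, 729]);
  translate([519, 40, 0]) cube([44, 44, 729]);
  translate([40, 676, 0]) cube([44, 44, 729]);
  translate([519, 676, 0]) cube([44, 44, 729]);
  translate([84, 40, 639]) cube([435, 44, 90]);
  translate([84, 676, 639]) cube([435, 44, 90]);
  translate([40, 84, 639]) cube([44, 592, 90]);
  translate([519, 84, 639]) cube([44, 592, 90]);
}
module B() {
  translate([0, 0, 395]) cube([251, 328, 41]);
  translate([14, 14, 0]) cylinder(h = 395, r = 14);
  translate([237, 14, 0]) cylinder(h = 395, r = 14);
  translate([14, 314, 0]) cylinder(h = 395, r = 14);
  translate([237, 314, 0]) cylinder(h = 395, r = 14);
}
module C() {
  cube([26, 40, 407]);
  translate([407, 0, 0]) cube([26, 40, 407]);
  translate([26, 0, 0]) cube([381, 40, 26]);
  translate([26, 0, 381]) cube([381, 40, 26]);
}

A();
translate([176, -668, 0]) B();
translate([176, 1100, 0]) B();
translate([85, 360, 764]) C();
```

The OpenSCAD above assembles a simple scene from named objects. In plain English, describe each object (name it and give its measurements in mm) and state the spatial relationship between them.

A is a rectangular dining table. The top is 603×760×35 mm with its upper surface at z = 764 mm. It stands on four 44×44 mm square legs, each inset 40 mm from the nearest pair of top edges, running from the floor to the underside of the top. Four apron rails, 44 mm thick and 90 mm tall, run between adjacent legs with their top edges flush with the underside of the top and their outer faces flush with the legs' outer faces.

B is a four-legged stool. The seat is a 251×328×41 mm slab whose top surface is at z = 436 mm; four round legs, each 28 mm in diameter, run from the floor (z = 0) to the underside of the seat, each leg's axis is inset half a diameter from the nearest pair of seat edges (so the leg's bounding box is flush with the corner).

C is a rectangular picture frame lying in the x–z plane (depth along y). The opening is 381 mm wide (x) by 355 mm tall (z), surrounded by a border 26 mm wide on all four sides. The frame is 40 mm deep and is made of two full-height vertical stiles with two horizontal rails fitted between them.

Two stools sit around the table at the −y, +y sides. The picture frame is on top of the table, centred.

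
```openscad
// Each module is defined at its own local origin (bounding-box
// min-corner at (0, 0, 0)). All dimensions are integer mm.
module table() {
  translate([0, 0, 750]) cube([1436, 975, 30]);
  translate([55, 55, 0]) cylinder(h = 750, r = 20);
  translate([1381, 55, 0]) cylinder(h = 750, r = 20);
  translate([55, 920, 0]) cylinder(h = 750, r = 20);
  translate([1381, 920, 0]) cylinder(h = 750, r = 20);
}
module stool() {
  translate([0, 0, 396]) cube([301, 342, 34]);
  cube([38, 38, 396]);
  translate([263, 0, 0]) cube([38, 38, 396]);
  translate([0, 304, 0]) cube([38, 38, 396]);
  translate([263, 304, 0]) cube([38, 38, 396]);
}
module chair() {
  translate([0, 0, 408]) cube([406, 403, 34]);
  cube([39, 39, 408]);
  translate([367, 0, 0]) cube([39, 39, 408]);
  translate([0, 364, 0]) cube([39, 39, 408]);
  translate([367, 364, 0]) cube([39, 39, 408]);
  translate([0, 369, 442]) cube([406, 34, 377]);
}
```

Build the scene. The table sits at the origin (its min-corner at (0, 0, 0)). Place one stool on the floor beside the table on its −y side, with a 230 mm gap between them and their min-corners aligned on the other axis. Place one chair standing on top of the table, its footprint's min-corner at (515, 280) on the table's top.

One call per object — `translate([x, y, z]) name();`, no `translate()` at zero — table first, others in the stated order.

table();
translate([0, -572, 0]) stool();
translate([515, 280, 780]) chair();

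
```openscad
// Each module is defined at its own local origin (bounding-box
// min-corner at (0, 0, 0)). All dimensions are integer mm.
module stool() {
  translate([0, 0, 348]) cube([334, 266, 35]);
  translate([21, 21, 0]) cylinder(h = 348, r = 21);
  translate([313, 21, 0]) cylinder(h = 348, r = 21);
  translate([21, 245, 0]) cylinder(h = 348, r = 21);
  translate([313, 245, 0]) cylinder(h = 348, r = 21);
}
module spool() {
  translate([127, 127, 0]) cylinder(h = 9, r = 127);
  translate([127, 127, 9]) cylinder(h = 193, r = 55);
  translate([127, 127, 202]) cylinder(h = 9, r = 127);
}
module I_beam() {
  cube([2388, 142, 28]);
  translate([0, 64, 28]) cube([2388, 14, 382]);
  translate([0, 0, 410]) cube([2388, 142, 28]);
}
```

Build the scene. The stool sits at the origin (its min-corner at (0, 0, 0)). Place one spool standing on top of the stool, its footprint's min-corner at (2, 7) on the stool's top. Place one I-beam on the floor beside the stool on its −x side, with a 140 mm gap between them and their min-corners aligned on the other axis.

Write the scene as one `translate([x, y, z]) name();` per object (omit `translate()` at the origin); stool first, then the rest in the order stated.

stool();
translate([2, 7, 383]) spool();
translate([-2528, 0, 0]) I_beam();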